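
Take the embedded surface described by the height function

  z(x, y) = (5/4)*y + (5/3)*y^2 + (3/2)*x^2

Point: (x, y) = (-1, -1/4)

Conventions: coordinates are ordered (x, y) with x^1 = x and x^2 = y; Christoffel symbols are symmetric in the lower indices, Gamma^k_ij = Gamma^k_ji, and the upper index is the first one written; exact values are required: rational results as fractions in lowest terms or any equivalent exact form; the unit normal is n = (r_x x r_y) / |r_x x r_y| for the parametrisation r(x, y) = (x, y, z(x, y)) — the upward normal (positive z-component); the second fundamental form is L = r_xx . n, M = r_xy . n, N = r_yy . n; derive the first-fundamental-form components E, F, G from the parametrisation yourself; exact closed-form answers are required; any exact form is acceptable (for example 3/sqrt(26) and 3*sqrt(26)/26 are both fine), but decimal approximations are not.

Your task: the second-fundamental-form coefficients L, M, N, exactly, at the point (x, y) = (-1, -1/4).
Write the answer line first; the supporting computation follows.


Answer: L = 36*sqrt(1465)/1465, M = 0, N = 8*sqrt(1465)/293

z_x = -3, z_y = 5/12, z_xx = 3, z_xy = 0, z_yy = 10/3
E = 10, F = -5/4, G = 169/144; answer radicand W^2 = 1465/144
unnormalised second-form numerators: l = 3, m = 0, n = 10/3; L = l/sqrt(1465/144), and similarly M = m/sqrt(W^2), N = n/sqrt(W^2)


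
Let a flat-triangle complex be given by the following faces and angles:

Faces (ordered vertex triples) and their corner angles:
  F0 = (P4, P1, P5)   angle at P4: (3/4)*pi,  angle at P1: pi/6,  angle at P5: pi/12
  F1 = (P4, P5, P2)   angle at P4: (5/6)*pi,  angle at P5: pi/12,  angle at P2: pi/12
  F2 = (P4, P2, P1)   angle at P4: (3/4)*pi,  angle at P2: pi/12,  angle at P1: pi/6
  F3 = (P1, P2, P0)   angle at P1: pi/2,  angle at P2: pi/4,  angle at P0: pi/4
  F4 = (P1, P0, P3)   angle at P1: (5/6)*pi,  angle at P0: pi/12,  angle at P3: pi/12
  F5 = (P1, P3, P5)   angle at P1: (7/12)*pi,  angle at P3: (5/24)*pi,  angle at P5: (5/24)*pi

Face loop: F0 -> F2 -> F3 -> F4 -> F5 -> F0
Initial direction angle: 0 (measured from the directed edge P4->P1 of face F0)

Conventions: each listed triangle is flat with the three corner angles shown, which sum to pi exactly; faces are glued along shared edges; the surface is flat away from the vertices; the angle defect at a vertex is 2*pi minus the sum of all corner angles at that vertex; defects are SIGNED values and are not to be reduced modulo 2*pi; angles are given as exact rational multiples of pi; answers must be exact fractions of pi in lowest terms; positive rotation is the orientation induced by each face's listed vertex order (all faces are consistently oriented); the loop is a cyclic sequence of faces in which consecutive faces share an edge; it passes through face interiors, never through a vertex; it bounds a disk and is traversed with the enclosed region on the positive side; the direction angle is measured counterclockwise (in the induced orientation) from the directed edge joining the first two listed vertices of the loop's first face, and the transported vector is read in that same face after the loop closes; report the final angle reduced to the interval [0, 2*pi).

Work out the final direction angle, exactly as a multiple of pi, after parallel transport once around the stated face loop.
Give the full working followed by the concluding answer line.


enclosed vertex P1: corner angles sum to (9/4)*pi, defect = 2*pi - (9/4)*pi = -pi/4
by Gauss-Bonnet the loop rotates the vector by the enclosed defect sum (positive orientation, mod 2*pi)
final angle = 0 - pi/4 = (7/4)*pi (mod 2*pi)

Answer: final direction angle = (7/4)*pi


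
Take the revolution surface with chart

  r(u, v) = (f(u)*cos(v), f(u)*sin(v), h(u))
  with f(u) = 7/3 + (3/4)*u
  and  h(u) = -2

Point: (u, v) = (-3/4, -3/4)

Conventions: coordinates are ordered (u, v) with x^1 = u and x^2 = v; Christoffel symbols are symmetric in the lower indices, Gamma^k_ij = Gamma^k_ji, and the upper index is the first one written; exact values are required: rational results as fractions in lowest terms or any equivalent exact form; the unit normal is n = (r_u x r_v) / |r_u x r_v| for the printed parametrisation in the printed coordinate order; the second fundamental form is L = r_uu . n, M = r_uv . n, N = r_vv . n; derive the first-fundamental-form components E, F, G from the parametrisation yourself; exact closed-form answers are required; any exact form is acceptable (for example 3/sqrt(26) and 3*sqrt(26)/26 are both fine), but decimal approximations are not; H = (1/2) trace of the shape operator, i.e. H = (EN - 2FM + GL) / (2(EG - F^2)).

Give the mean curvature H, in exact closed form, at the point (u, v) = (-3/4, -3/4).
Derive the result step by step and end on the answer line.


f = 85/48, f' = 3/4, f'' = 0, h' = 0, h'' = 0
E = 9/16, F = 0, G = 7225/2304; answer radicand W^2 = 9/16
unnormalised second-form numerators: l = 0, m = 0, n = 0; L = l/sqrt(9/16), and similarly M = m/sqrt(W^2), N = n/sqrt(W^2)
H = (E*n - 2*F*m + G*l) / (2*(EG - F^2)*sqrt(W^2)); E*n - 2*F*m + G*l = 0, EG - F^2 = 7225/4096, so H = (0)/sqrt(9/16)

Answer: H = 0


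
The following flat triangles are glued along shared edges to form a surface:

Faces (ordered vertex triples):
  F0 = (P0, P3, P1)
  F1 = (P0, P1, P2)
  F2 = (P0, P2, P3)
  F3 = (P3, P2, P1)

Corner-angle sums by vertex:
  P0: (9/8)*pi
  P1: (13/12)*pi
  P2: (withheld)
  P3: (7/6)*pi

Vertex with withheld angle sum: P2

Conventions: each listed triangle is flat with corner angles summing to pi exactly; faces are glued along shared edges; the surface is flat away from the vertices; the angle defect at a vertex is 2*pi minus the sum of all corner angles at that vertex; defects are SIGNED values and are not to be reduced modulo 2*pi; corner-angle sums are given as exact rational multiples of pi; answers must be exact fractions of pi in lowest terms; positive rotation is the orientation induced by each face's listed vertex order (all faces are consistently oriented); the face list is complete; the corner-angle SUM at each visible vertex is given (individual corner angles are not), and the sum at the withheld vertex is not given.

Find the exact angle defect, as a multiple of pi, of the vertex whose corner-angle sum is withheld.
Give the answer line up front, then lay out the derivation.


Answer: defect(P2) = (11/8)*pi

V = 4, E = 6, F = 4; chi = V - E + F = 2
Gauss-Bonnet: total defect = 2*pi*chi = 4*pi; visible defects sum to (21/8)*pi


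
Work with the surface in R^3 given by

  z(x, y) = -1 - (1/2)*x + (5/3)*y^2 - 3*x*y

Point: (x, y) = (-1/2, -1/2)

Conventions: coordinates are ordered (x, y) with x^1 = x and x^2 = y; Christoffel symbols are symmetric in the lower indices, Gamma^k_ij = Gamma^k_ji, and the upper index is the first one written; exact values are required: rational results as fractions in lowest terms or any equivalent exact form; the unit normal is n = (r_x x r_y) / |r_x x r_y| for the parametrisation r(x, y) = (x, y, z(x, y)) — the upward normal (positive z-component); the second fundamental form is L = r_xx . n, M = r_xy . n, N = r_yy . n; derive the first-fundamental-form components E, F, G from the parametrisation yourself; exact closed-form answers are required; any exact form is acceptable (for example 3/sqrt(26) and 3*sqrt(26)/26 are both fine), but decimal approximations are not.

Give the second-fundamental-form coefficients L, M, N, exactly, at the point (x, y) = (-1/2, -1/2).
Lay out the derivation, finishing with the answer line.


z_x = 1, z_y = -1/6, z_xx = 0, z_xy = -3, z_yy = 10/3
E = 2, F = -1/6, G = 37/36; answer radicand W^2 = 73/36
unnormalised second-form numerators: l = 0, m = -3, n = 10/3; L = l/sqrt(73/36), and similarly M = m/sqrt(W^2), N = n/sqrt(W^2)

Answer: L = 0, M = -18*sqrt(73)/73, N = 20*sqrt(73)/73


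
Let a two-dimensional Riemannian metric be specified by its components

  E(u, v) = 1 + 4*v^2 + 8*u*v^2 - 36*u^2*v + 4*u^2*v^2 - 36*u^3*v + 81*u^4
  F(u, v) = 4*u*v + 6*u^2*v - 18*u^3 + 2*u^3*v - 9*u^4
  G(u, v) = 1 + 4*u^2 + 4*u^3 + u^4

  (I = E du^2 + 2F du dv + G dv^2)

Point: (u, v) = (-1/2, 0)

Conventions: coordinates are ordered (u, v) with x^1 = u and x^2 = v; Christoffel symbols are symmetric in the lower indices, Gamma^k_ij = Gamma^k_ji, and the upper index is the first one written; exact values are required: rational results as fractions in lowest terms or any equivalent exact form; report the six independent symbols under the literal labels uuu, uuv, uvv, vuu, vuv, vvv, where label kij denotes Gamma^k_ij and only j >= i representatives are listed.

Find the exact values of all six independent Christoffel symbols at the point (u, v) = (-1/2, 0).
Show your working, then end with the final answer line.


E = 97/16, F = 27/16, G = 25/16 at the point
E_u = -81/2, E_v = -9/2, F_u = -9, F_v = -3/4, G_u = -3/2, G_v = 0
EG - F^2 = 53/8;  g^inv = (8/53) * [[25/16, -27/16], [-27/16, 97/16]]
first-kind symbols [ij,l] = (1/2)(d_i g_jl + d_j g_il - d_l g_ij): [uu,u] = E_u/2 = -81/4, [uu,v] = F_u - E_v/2 = -27/4, [uv,u] = E_v/2 = -9/4, [uv,v] = G_u/2 = -3/4, [vv,u] = F_v - G_u/2 = 0, [vv,v] = G_v/2 = 0
Gamma^u_ij = (G*[ij,u] - F*[ij,v])/(EG - F^2), Gamma^v_ij = (E*[ij,v] - F*[ij,u])/(EG - F^2)

Answer: Gamma_uuu = -162/53, Gamma_uuv = -18/53, Gamma_uvv = 0, Gamma_vuu = -54/53, Gamma_vuv = -6/53, Gamma_vvv = 0


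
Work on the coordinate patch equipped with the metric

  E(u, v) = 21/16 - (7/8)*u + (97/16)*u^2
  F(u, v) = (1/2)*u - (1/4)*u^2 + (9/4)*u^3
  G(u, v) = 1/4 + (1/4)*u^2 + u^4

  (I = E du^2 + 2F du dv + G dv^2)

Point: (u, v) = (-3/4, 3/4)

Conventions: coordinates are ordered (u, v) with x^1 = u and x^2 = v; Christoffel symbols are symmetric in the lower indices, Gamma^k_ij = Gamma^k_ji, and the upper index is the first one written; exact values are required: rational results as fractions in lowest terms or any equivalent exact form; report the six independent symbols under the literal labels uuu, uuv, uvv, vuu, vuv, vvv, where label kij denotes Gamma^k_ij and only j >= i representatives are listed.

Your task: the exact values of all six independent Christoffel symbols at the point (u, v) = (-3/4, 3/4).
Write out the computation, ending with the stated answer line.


E = 1377/256, F = -375/256, G = 181/256 at the point
E_u = -319/32, E_v = 0, F_u = 299/64, F_v = 0, G_u = -33/16, G_v = 0
EG - F^2 = 27153/16384;  g^inv = (16384/27153) * [[181/256, 375/256], [375/256, 1377/256]]
first-kind symbols [ij,l] = (1/2)(d_i g_jl + d_j g_il - d_l g_ij): [uu,u] = E_u/2 = -319/64, [uu,v] = F_u - E_v/2 = 299/64, [uv,u] = E_v/2 = 0, [uv,v] = G_u/2 = -33/32, [vv,u] = F_v - G_u/2 = 33/32, [vv,v] = G_v/2 = 0
Gamma^u_ij = (G*[ij,u] - F*[ij,v])/(EG - F^2), Gamma^v_ij = (E*[ij,v] - F*[ij,u])/(EG - F^2)

Answer: Gamma_uuu = 54386/27153, Gamma_uuv = -2750/3017, Gamma_uvv = 3982/9051, Gamma_vuu = 97366/9051, Gamma_vuv = -10098/3017, Gamma_vvv = 2750/3017


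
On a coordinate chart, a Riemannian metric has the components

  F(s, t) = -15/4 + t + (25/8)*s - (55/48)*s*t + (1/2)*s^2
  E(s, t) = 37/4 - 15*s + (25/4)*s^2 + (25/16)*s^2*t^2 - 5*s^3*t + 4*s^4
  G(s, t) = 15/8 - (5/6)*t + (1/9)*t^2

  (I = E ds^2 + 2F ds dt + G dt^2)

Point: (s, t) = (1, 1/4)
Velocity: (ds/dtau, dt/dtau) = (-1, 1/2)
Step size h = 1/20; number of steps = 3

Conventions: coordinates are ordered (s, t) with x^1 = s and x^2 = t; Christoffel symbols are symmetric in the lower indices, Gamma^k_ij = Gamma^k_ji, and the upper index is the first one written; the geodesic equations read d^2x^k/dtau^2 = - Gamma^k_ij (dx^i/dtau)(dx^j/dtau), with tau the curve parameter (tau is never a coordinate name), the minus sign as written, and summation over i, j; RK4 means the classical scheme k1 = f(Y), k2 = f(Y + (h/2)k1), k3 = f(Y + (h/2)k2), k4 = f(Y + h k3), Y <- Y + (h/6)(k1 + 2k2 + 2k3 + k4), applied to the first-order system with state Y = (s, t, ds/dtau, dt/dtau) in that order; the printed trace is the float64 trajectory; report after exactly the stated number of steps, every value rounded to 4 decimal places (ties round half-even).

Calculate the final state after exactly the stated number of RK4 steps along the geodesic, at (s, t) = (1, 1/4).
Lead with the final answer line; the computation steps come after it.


Answer: s = 0.8213, t = 0.2715, ds/dtau = -1.3962, dt/dtau = -0.2954

f(Y) = (ds/dtau, dt/dtau, -Gamma^s_ij Y'^i Y'^j, -Gamma^t_ij Y'^i Y'^j) with the Gammas evaluated at the stage position; h = 0.050000; intermediate values shown to 6 dp
step 0: s = 1.0000, t = 0.2500, ds/dtau = -1.0000, dt/dtau = 0.5000
step 1:
  k1: at (s, t) = (1.000000, 0.250000), (ds/dtau, dt/dtau) = (-1.000000, 0.500000); Gamma_sss = 1.664567, Gamma_sst = -0.633051, Gamma_stt = -0.055026, Gamma_tss = 3.714528, Gamma_tst = -0.061072, Gamma_ttt = -0.237674; k1 = (-1.000000, 0.500000, -2.283861, -3.716182)
  k2: at (s, t) = (0.975000, 0.262500), (ds/dtau, dt/dtau) = (-1.057097, 0.407095); Gamma_sss = 1.695494, Gamma_sst = -0.636722, Gamma_stt = -0.058611, Gamma_tss = 3.705061, Gamma_tst = -0.098948, Gamma_ttt = -0.241994; k2 = (-1.057097, 0.407095, -2.432935, -4.185289)
  k3: at (s, t) = (0.973573, 0.260177), (ds/dtau, dt/dtau) = (-1.060823, 0.395368); Gamma_sss = 1.696356, Gamma_sst = -0.635868, Gamma_stt = -0.058550, Gamma_tss = 3.703828, Gamma_tst = -0.100676, Gamma_ttt = -0.242059; k3 = (-1.060823, 0.395368, -2.433221, -4.214701)
  k4: at (s, t) = (0.946959, 0.269768), (ds/dtau, dt/dtau) = (-1.121661, 0.289265); Gamma_sss = 1.720371, Gamma_sst = -0.636192, Gamma_stt = -0.062072, Gamma_tss = 3.700398, Gamma_tst = -0.140159, Gamma_ttt = -0.246864; k4 = (-1.121661, 0.289265, -2.572080, -4.725853)
  Y <- Y + (h/6)(k1 + 2k2 + 2k3 + k4): s = 0.9470, t = 0.2700, ds/dtau = -1.1216, dt/dtau = 0.2896
step 2:
  k1: at (s, t) = (0.947021, 0.269952), (ds/dtau, dt/dtau) = (-1.121569, 0.289650); Gamma_sss = 1.720363, Gamma_sst = -0.636259, Gamma_stt = -0.062083, Gamma_tss = 3.700465, Gamma_tst = -0.140102, Gamma_ttt = -0.246867; k1 = (-1.121569, 0.289650, -2.572257, -4.725192)
  k2: at (s, t) = (0.918982, 0.277193), (ds/dtau, dt/dtau) = (-1.185875, 0.171520); Gamma_sss = 1.734854, Gamma_sst = -0.632783, Gamma_stt = -0.065464, Gamma_tss = 3.701743, Gamma_tst = -0.180203, Gamma_ttt = -0.252142; k2 = (-1.185875, 0.171520, -2.695217, -5.271650)
  k3: at (s, t) = (0.917374, 0.274240), (ds/dtau, dt/dtau) = (-1.188949, 0.157859); Gamma_sss = 1.734989, Gamma_sst = -0.631499, Gamma_stt = -0.065323, Gamma_tss = 3.700852, Gamma_tst = -0.181818, Gamma_ttt = -0.252183; k3 = (-1.188949, 0.157859, -2.688000, -5.293491)
  k4: at (s, t) = (0.887573, 0.277845), (ds/dtau, dt/dtau) = (-1.255969, 0.024975); Gamma_sss = 1.736133, Gamma_sst = -0.622843, Gamma_stt = -0.068276, Gamma_tss = 3.704299, Gamma_tst = -0.221370, Gamma_ttt = -0.257793; k4 = (-1.255969, 0.024975, -2.777709, -5.857102)
  Y <- Y + (h/6)(k1 + 2k2 + 2k3 + k4): s = 0.8876, t = 0.2781, ds/dtau = -1.2559, dt/dtau = 0.0254
step 3:
  k1: at (s, t) = (0.887628, 0.278063), (ds/dtau, dt/dtau) = (-1.255872, 0.025378); Gamma_sss = 1.736144, Gamma_sst = -0.622921, Gamma_stt = -0.068294, Gamma_tss = 3.704361, Gamma_tst = -0.221346, Gamma_ttt = -0.257803; k1 = (-1.255872, 0.025378, -2.777935, -5.856517)
  k2: at (s, t) = (0.856231, 0.278698), (ds/dtau, dt/dtau) = (-1.325320, -0.121034); Gamma_sss = 1.720647, Gamma_sst = -0.608610, Gamma_stt = -0.070674, Gamma_tss = 3.706362, Gamma_tst = -0.258883, Gamma_ttt = -0.263624; k2 = (-1.325320, -0.121034, -2.825984, -6.423214)
  k3: at (s, t) = (0.854495, 0.275037), (ds/dtau, dt/dtau) = (-1.326522, -0.135202); Gamma_sss = 1.719804, Gamma_sst = -0.606879, Gamma_stt = -0.070412, Gamma_tss = 3.705395, Gamma_tst = -0.260066, Gamma_ttt = -0.263583; k3 = (-1.326522, -0.135202, -2.807297, -6.422132)
  k4: at (s, t) = (0.821302, 0.271303), (ds/dtau, dt/dtau) = (-1.396237, -0.295728); Gamma_sss = 1.683435, Gamma_sst = -0.585695, Gamma_stt = -0.071792, Gamma_tss = 3.700478, Gamma_tst = -0.293424, Gamma_ttt = -0.269220; k4 = (-1.396237, -0.295728, -2.791866, -6.948142)
  Y <- Y + (h/6)(k1 + 2k2 + 2k3 + k4): s = 0.8213, t = 0.2715, ds/dtau = -1.3962, dt/dtau = -0.2954


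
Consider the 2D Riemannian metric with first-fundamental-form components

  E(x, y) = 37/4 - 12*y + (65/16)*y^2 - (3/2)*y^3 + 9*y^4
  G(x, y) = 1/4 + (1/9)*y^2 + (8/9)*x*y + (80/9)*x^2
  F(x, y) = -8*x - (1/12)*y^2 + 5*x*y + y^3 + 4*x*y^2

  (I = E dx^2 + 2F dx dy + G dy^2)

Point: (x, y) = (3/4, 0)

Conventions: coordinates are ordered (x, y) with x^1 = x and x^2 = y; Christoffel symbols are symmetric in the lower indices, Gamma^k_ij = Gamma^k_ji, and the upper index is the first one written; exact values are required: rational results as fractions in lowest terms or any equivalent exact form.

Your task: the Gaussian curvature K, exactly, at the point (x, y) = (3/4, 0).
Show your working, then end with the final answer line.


E = 37/4, F = -6, G = 21/4, EG - F^2 = 201/16 at the point
E_x = 0, E_y = -12, F_x = -8, F_y = 15/4, G_x = 40/3, G_y = 2/3
E_yy = 65/8, F_xy = 5, G_xx = 160/9
Apply the Brioschi formula K = (det M1 - det M2)/(EG - F^2)^2 over the derivative matrices of E, F, G.
M1 = [[-E_yy/2 + F_xy - G_xx/2, E_x/2, F_x - E_y/2], [F_y - G_x/2, E, F], [G_y/2, F, G]] = [[-1145/144, 0, -2], [-35/12, 37/4, -6], [1/3, -6, 21/4]]; det M1 = -32953/256
M2 = [[0, E_y/2, G_x/2], [E_y/2, E, F], [G_x/2, F, G]] = [[0, -6, 20/3], [-6, 37/4, -6], [20/3, -6, 21/4]]; det M2 = -1081/9
det M1 - det M2 = -19841/2304; K = -19841/2304 / (201/16)^2 = -19841/363609

Answer: K = -19841/363609


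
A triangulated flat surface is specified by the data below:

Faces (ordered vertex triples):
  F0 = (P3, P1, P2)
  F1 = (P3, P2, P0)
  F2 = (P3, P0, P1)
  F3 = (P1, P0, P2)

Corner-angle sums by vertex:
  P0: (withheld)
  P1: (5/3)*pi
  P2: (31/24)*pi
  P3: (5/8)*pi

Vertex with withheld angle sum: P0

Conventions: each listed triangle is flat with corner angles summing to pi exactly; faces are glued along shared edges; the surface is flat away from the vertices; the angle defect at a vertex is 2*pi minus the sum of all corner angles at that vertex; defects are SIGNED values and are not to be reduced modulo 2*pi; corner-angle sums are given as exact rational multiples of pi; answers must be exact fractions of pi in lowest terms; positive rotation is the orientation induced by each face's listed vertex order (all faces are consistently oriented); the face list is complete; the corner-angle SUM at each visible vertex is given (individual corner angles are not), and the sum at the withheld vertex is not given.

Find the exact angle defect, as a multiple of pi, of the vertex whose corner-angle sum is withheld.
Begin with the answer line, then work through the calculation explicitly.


Answer: defect(P0) = (19/12)*pi

V = 4, E = 6, F = 4; chi = V - E + F = 2
Gauss-Bonnet: total defect = 2*pi*chi = 4*pi; visible defects sum to (29/12)*pi


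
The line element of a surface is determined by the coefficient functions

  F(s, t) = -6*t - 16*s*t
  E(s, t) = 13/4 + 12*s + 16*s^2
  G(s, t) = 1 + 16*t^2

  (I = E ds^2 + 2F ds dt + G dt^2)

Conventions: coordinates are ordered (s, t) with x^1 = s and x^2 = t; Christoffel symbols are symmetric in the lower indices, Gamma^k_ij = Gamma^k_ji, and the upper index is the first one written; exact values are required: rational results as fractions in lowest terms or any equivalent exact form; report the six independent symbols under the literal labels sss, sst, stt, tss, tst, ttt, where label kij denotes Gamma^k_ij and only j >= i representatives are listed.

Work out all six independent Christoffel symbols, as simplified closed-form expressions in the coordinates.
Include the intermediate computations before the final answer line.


E = 13/4 + 12*s + 16*s^2; F = -6*t - 16*s*t; G = 1 + 16*t^2
Gamma^k_ij = (1/2) g^{kl} (d_i g_jl + d_j g_il - d_l g_ij), with g^inv = (1/(EG-F^2)) [[G, -F], [-F, E]]
first partials: E_s = 12 + 32*s, E_t = 0, F_s = -16*t, F_t = -6 - 16*s, G_s = 0, G_t = 32*t
D = EG - F^2 = 13/4 + 12*s + 16*t^2 + 16*s^2
expanded: Gamma^s_ss = (G E_s - 2F F_s + F E_t)/(2D), Gamma^s_st = (G E_t - F G_s)/(2D), Gamma^s_tt = (2G F_t - G G_s - F G_t)/(2D), Gamma^t_ss = (2E F_s - E E_t - F E_s)/(2D), Gamma^t_st = (E G_s - F E_t)/(2D), Gamma^t_tt = (E G_t - 2F F_t + F G_s)/(2D); substitute and cancel common factors

Answer: Gamma_sss = (64*s + 24)/(64*s^2 + 48*s + 64*t^2 + 13), Gamma_sst = 0, Gamma_stt = (-64*s - 24)/(64*s^2 + 48*s + 64*t^2 + 13), Gamma_tss = -64*t/(64*s^2 + 48*s + 64*t^2 + 13), Gamma_tst = 0, Gamma_ttt = 64*t/(64*s^2 + 48*s + 64*t^2 + 13)


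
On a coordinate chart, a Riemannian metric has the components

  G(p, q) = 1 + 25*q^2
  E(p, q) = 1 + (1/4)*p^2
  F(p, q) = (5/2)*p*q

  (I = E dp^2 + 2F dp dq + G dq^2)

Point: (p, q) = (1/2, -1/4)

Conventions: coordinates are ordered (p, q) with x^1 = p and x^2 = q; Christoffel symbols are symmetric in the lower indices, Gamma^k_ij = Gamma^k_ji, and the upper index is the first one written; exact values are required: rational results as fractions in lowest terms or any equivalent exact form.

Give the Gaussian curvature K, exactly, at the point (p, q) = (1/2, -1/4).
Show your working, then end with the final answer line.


E = 17/16, F = -5/16, G = 41/16, EG - F^2 = 21/8 at the point
E_p = 1/4, E_q = 0, F_p = -5/8, F_q = 5/4, G_p = 0, G_q = -25/2
E_qq = 0, F_pq = 5/2, G_pp = 0
By Brioschi, K is (det M1 - det M2) divided by (EG - F^2) squared.
M1 = [[-E_qq/2 + F_pq - G_pp/2, E_p/2, F_p - E_q/2], [F_q - G_p/2, E, F], [G_q/2, F, G]] = [[5/2, 1/8, -5/8], [5/4, 17/16, -5/16], [-25/4, -5/16, 41/16]]; det M1 = 5/2
M2 = [[0, E_q/2, G_p/2], [E_q/2, E, F], [G_p/2, F, G]] = [[0, 0, 0], [0, 17/16, -5/16], [0, -5/16, 41/16]]; det M2 = 0
det M1 - det M2 = 5/2; K = 5/2 / (21/8)^2 = 160/441

Answer: K = 160/441


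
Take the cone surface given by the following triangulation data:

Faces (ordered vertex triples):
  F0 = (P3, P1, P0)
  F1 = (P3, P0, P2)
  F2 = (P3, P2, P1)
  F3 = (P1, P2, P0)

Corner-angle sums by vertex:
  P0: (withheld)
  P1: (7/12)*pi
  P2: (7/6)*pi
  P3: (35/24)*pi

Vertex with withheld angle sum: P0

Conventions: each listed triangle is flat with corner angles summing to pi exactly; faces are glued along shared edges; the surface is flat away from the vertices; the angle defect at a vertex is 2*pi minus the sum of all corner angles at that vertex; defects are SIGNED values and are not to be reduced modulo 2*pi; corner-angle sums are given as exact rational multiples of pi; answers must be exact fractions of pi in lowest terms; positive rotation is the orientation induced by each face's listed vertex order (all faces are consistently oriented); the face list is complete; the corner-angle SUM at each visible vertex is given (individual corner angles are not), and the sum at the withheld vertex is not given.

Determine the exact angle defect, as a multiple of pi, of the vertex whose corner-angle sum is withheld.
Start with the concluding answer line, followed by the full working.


Answer: defect(P0) = (29/24)*pi

V = 4, E = 6, F = 4; chi = V - E + F = 2
Gauss-Bonnet: total defect = 2*pi*chi = 4*pi; visible defects sum to (67/24)*pi


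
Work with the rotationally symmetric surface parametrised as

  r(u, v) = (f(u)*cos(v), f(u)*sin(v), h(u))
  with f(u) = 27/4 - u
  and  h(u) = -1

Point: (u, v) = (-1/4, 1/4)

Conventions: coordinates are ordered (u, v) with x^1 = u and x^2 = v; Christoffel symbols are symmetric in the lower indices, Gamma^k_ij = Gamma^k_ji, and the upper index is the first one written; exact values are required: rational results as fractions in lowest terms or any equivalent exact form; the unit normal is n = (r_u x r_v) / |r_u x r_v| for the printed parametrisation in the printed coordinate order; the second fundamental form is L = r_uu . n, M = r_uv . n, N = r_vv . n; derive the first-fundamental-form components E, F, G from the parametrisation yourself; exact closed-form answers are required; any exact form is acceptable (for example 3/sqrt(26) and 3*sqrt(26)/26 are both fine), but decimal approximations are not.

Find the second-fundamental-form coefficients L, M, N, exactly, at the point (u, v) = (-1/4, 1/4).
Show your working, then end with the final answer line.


f = 7, f' = -1, f'' = 0, h' = 0, h'' = 0
E = 1, F = 0, G = 49; answer radicand W^2 = 1
unnormalised second-form numerators: l = 0, m = 0, n = 0; L = l/sqrt(1), and similarly M = m/sqrt(W^2), N = n/sqrt(W^2)

Answer: L = 0, M = 0, N = 0


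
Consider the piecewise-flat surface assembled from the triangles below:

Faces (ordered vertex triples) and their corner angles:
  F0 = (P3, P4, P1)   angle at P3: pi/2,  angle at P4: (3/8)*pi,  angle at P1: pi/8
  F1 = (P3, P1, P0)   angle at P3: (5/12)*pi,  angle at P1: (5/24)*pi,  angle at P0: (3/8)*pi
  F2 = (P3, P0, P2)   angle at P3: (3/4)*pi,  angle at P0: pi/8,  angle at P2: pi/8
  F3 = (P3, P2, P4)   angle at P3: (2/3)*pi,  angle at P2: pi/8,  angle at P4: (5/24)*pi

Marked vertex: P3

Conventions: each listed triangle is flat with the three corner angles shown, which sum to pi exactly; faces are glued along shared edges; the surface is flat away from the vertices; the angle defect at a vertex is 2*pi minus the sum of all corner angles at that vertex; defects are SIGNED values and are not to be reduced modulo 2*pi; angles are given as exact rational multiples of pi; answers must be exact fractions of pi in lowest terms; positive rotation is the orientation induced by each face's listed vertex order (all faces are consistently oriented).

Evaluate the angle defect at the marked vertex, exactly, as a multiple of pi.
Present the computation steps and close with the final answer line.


Sum of corner angles at P3: (7/3)*pi
defect = 2*pi - (7/3)*pi

Answer: defect(P3) = -pi/3


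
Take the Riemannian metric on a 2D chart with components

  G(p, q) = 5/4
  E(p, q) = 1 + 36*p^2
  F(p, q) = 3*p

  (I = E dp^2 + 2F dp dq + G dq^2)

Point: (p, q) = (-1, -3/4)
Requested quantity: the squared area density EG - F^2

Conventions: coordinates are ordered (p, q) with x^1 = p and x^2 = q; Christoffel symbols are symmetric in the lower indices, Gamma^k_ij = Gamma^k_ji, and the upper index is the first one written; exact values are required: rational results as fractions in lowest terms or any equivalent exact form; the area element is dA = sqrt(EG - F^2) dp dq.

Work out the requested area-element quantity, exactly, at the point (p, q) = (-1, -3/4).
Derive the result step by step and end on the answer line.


E = 37, F = -3, G = 5/4; EG - F^2 = 149/4

Answer: EG - F^2 = 149/4


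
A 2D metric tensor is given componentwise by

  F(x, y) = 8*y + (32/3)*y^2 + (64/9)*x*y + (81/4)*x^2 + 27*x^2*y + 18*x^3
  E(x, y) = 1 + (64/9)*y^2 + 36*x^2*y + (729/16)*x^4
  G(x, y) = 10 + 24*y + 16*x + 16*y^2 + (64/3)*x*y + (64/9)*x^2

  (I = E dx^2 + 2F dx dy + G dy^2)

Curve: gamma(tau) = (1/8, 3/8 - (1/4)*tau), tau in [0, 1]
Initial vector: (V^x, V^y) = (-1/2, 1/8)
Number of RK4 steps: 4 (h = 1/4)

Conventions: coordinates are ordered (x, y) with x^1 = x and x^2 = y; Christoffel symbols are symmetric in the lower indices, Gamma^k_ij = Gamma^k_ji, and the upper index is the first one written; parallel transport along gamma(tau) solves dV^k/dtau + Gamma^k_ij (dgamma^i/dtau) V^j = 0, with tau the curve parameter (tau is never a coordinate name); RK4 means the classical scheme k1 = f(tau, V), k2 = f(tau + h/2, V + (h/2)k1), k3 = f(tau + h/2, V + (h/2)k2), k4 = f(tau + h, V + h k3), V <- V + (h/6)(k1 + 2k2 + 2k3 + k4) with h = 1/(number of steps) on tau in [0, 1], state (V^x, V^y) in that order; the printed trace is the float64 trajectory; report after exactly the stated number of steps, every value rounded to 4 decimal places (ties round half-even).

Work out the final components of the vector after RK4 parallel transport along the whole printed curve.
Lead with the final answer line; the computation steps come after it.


Answer: V^x = -0.5086, V^y = 0.0747

gamma'(tau) = (0, -1/4); f(tau, V)^k = -Gamma^k_ij(gamma(tau)) gamma'^i(tau) V^j; h = 1/4; intermediate values shown to 6 dp
curve data and Christoffel symbols at the stage parameters:
  tau = 0.000000: gamma = (0.125000, 0.375000), gamma' = (0.000000, -0.250000); Gamma_xxx = 0.072918, Gamma_xxy = 0.115229, Gamma_xyy = 0.172843, Gamma_yxx = 0.318813, Gamma_yxy = 0.503803, Gamma_yyy = 0.755705
  tau = 0.125000: gamma = (0.125000, 0.343750), gamma' = (0.000000, -0.250000); Gamma_xxx = 0.071236, Gamma_xxy = 0.112571, Gamma_xyy = 0.168856, Gamma_yxx = 0.328140, Gamma_yxy = 0.518543, Gamma_yyy = 0.777814
  tau = 0.250000: gamma = (0.125000, 0.312500), gamma' = (0.000000, -0.250000); Gamma_xxx = 0.069216, Gamma_xxy = 0.109378, Gamma_xyy = 0.164067, Gamma_yxx = 0.337918, Gamma_yxy = 0.533994, Gamma_yyy = 0.800992
  tau = 0.375000: gamma = (0.125000, 0.281250), gamma' = (0.000000, -0.250000); Gamma_xxx = 0.066807, Gamma_xxy = 0.105572, Gamma_xyy = 0.158357, Gamma_yxx = 0.348169, Gamma_yxy = 0.550193, Gamma_yyy = 0.825290
  tau = 0.500000: gamma = (0.125000, 0.250000), gamma' = (0.000000, -0.250000); Gamma_xxx = 0.063953, Gamma_xxy = 0.101062, Gamma_xyy = 0.151593, Gamma_yxx = 0.358914, Gamma_yxy = 0.567172, Gamma_yyy = 0.850759
  tau = 0.625000: gamma = (0.125000, 0.218750), gamma' = (0.000000, -0.250000); Gamma_xxx = 0.060588, Gamma_xxy = 0.095744, Gamma_xyy = 0.143616, Gamma_yxx = 0.370172, Gamma_yxy = 0.584962, Gamma_yyy = 0.877444
  tau = 0.750000: gamma = (0.125000, 0.187500), gamma' = (0.000000, -0.250000); Gamma_xxx = 0.056636, Gamma_xxy = 0.089499, Gamma_xyy = 0.134249, Gamma_yxx = 0.381959, Gamma_yxy = 0.603590, Gamma_yyy = 0.905385
  tau = 0.875000: gamma = (0.125000, 0.156250), gamma' = (0.000000, -0.250000); Gamma_xxx = 0.052010, Gamma_xxy = 0.082189, Gamma_xyy = 0.123283, Gamma_yxx = 0.394291, Gamma_yxy = 0.623076, Gamma_yyy = 0.934615
  tau = 1.000000: gamma = (0.125000, 0.125000), gamma' = (0.000000, -0.250000); Gamma_xxx = 0.046609, Gamma_xxy = 0.073654, Gamma_xyy = 0.110481, Gamma_yxx = 0.407173, Gamma_yxy = 0.643433, Gamma_yyy = 0.965150
step 0: V^x = -0.5000, V^y = 0.1250
step 1: k1 = (-0.009002, -0.039360), k2 = (-0.009034, -0.041614), k3 = (-0.009046, -0.041669), k4 = (-0.009034, -0.044106); V <- V + (h/6)(k1 + 2k2 + 2k3 + k4): V^x = -0.5023, V^y = 0.1146
step 2: k1 = (-0.009034, -0.044106), k2 = (-0.008968, -0.046737), k3 = (-0.008981, -0.046803), k4 = (-0.008847, -0.049653); V <- V + (h/6)(k1 + 2k2 + 2k3 + k4): V^x = -0.5045, V^y = 0.1029
step 3: k1 = (-0.008847, -0.049653), k2 = (-0.008631, -0.052734), k3 = (-0.008644, -0.052814), k4 = (-0.008327, -0.056156); V <- V + (h/6)(k1 + 2k2 + 2k3 + k4): V^x = -0.5067, V^y = 0.0897
step 4: k1 = (-0.008327, -0.056155), k2 = (-0.007884, -0.059770), k3 = (-0.007897, -0.059867), k4 = (-0.007302, -0.063791); V <- V + (h/6)(k1 + 2k2 + 2k3 + k4): V^x = -0.5086, V^y = 0.0747


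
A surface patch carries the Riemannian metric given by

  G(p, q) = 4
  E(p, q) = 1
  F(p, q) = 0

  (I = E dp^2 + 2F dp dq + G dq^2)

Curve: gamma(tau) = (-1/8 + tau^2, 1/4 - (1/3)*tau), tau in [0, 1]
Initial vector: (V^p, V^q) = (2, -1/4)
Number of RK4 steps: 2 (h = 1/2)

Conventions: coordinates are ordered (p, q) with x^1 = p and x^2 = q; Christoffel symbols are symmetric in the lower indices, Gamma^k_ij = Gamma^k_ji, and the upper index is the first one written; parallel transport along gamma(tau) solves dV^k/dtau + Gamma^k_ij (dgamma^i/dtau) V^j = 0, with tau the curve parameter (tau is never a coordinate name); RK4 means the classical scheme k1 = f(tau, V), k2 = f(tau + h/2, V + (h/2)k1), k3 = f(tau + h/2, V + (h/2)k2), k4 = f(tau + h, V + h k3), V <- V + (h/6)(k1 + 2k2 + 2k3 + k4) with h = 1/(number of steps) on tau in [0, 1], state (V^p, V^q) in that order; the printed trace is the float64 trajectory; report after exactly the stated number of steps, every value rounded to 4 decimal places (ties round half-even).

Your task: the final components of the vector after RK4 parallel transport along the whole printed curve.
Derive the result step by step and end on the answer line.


gamma'(tau) = (2*tau, -1/3); f(tau, V)^k = -Gamma^k_ij(gamma(tau)) gamma'^i(tau) V^j; h = 1/2; intermediate values shown to 6 dp
curve data and Christoffel symbols at the stage parameters:
  tau = 0.000000: gamma = (-0.125000, 0.250000), gamma' = (0.000000, -0.333333); Gamma_ppp = 0.000000, Gamma_ppq = 0.000000, Gamma_pqq = 0.000000, Gamma_qpp = 0.000000, Gamma_qpq = 0.000000, Gamma_qqq = 0.000000
  tau = 0.250000: gamma = (-0.062500, 0.166667), gamma' = (0.500000, -0.333333); Gamma_ppp = 0.000000, Gamma_ppq = 0.000000, Gamma_pqq = 0.000000, Gamma_qpp = 0.000000, Gamma_qpq = 0.000000, Gamma_qqq = 0.000000
  tau = 0.500000: gamma = (0.125000, 0.083333), gamma' = (1.000000, -0.333333); Gamma_ppp = 0.000000, Gamma_ppq = 0.000000, Gamma_pqq = 0.000000, Gamma_qpp = 0.000000, Gamma_qpq = 0.000000, Gamma_qqq = 0.000000
  tau = 0.750000: gamma = (0.437500, 0.000000), gamma' = (1.500000, -0.333333); Gamma_ppp = 0.000000, Gamma_ppq = 0.000000, Gamma_pqq = 0.000000, Gamma_qpp = 0.000000, Gamma_qpq = 0.000000, Gamma_qqq = 0.000000
  tau = 1.000000: gamma = (0.875000, -0.083333), gamma' = (2.000000, -0.333333); Gamma_ppp = 0.000000, Gamma_ppq = 0.000000, Gamma_pqq = 0.000000, Gamma_qpp = 0.000000, Gamma_qpq = 0.000000, Gamma_qqq = 0.000000
step 0: V^p = 2.0000, V^q = -0.2500
step 1: k1 = (0.000000, 0.000000), k2 = (0.000000, 0.000000), k3 = (0.000000, 0.000000), k4 = (0.000000, 0.000000); V <- V + (h/6)(k1 + 2k2 + 2k3 + k4): V^p = 2.0000, V^q = -0.2500
step 2: k1 = (0.000000, 0.000000), k2 = (0.000000, 0.000000), k3 = (0.000000, 0.000000), k4 = (0.000000, 0.000000); V <- V + (h/6)(k1 + 2k2 + 2k3 + k4): V^p = 2.0000, V^q = -0.2500

Answer: V^p = 2.0000, V^q = -0.2500


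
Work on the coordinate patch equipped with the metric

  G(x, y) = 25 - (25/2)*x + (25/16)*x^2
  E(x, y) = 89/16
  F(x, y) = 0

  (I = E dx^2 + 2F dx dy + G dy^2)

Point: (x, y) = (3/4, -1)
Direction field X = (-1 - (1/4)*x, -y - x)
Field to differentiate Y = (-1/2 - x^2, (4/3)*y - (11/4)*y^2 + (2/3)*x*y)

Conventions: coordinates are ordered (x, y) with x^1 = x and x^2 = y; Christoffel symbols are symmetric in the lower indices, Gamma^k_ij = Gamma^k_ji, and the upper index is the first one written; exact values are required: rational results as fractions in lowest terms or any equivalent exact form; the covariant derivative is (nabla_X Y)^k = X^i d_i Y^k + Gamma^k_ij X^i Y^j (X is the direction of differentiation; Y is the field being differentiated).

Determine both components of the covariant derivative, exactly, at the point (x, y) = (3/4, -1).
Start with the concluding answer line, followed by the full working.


Answer: (nabla_X Y)^x = 12563/17088, (nabla_X Y)^y = 161/156

E = 89/16, F = 0, G = 4225/256 at the point
E_x = 0, E_y = 0, F_x = 0, F_y = 0, G_x = -325/32, G_y = 0
EG - F^2 = 376025/4096;  g^inv = (4096/376025) * [[4225/256, 0], [0, 89/16]]
first-kind symbols [ij,l] = (1/2)(d_i g_jl + d_j g_il - d_l g_ij): [xx,x] = E_x/2 = 0, [xx,y] = F_x - E_y/2 = 0, [xy,x] = E_y/2 = 0, [xy,y] = G_x/2 = -325/64, [yy,x] = F_y - G_x/2 = 325/64, [yy,y] = G_y/2 = 0
Gamma^x_ij = (G*[ij,x] - F*[ij,y])/(EG - F^2), Gamma^y_ij = (E*[ij,y] - F*[ij,x])/(EG - F^2)
Gamma_xxx = 0, Gamma_xxy = 0, Gamma_xyy = 325/356, Gamma_yxx = 0, Gamma_yxy = -4/13, Gamma_yyy = 0
X = (-19/16, 1/4), Y = (-17/16, -55/12) at the point


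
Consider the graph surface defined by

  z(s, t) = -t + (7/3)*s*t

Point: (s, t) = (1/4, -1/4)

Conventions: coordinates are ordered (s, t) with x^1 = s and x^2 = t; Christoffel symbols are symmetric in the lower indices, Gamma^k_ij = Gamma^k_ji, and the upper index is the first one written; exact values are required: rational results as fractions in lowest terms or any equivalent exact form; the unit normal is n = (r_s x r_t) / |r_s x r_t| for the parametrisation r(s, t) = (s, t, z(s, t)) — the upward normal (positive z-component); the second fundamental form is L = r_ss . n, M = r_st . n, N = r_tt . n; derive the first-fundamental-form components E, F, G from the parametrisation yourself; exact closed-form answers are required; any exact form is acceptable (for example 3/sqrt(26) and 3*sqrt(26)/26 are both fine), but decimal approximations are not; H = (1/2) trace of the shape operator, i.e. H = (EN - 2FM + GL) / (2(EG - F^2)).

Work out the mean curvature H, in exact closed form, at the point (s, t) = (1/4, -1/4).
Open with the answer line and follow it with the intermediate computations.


Answer: H = -245*sqrt(218)/11881

z_s = -7/12, z_t = -5/12, z_ss = 0, z_st = 7/3, z_tt = 0
E = 193/144, F = 35/144, G = 169/144; answer radicand W^2 = 109/72
unnormalised second-form numerators: l = 0, m = 7/3, n = 0; L = l/sqrt(109/72), and similarly M = m/sqrt(W^2), N = n/sqrt(W^2)
H = (E*n - 2*F*m + G*l) / (2*(EG - F^2)*sqrt(W^2)); E*n - 2*F*m + G*l = -245/216, EG - F^2 = 109/72, so H = (-245/654)/sqrt(109/72)


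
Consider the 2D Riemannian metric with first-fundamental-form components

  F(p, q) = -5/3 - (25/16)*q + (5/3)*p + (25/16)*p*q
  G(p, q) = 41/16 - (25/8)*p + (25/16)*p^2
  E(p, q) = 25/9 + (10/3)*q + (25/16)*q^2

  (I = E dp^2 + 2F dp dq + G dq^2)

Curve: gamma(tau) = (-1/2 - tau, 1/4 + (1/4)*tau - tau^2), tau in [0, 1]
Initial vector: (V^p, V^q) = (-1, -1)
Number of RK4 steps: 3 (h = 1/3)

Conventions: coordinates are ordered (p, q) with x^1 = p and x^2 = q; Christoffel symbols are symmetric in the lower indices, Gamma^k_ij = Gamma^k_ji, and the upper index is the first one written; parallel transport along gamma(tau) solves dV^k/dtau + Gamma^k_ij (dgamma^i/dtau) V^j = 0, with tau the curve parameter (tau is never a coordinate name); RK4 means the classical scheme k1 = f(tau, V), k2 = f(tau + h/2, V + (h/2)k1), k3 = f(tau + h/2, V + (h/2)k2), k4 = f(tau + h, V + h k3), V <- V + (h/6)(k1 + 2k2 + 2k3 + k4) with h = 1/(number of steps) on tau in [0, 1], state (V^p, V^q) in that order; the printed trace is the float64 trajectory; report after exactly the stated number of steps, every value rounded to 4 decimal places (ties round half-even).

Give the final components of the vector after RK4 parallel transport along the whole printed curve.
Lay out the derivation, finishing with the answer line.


gamma'(tau) = (-1, 1/4 - 2*tau); f(tau, V)^k = -Gamma^k_ij(gamma(tau)) gamma'^i(tau) V^j; h = 1/3; intermediate values shown to 6 dp
curve data and Christoffel symbols at the stage parameters:
  tau = 0.000000: gamma = (-0.500000, 0.250000), gamma' = (-1.000000, 0.250000); Gamma_ppp = 0.000000, Gamma_ppq = 0.284770, Gamma_pqq = 0.000000, Gamma_qpp = 0.000000, Gamma_qpq = -0.324422, Gamma_qqq = 0.000000
  tau = 0.166667: gamma = (-0.666667, 0.263889), gamma' = (-1.000000, -0.083333); Gamma_ppp = 0.000000, Gamma_ppq = 0.256460, Gamma_pqq = 0.000000, Gamma_qpp = 0.000000, Gamma_qpq = -0.321245, Gamma_qqq = 0.000000
  tau = 0.333333: gamma = (-0.833333, 0.222222), gamma' = (-1.000000, -0.416667); Gamma_ppp = 0.000000, Gamma_ppq = 0.227625, Gamma_pqq = 0.000000, Gamma_qpp = 0.000000, Gamma_qpq = -0.323776, Gamma_qqq = 0.000000
  tau = 0.500000: gamma = (-1.000000, 0.125000), gamma' = (-1.000000, -0.750000); Gamma_ppp = 0.000000, Gamma_ppq = 0.196642, Gamma_pqq = 0.000000, Gamma_qpp = 0.000000, Gamma_qpq = -0.330029, Gamma_qqq = 0.000000
  tau = 0.666667: gamma = (-1.166667, -0.027778), gamma' = (-1.000000, -1.083333); Gamma_ppp = 0.000000, Gamma_ppq = 0.161979, Gamma_pqq = 0.000000, Gamma_qpp = 0.000000, Gamma_qpq = -0.337817, Gamma_qqq = 0.000000
  tau = 0.833333: gamma = (-1.333333, -0.236111), gamma' = (-1.000000, -1.416667); Gamma_ppp = 0.000000, Gamma_ppq = 0.122604, Gamma_pqq = 0.000000, Gamma_qpp = 0.000000, Gamma_qpq = -0.344441, Gamma_qqq = 0.000000
  tau = 1.000000: gamma = (-1.500000, -0.500000), gamma' = (-1.000000, -1.750000); Gamma_ppp = 0.000000, Gamma_ppq = 0.078582, Gamma_pqq = 0.000000, Gamma_qpp = 0.000000, Gamma_qpq = -0.346687, Gamma_qqq = 0.000000
step 0: V^p = -1.0000, V^q = -1.0000
step 1: k1 = (-0.213578, 0.243316), k2 = (-0.268192, 0.335940), k3 = (-0.264428, 0.331225), k4 = (-0.305696, 0.434827); V <- V + (h/6)(k1 + 2k2 + 2k3 + k4): V^p = -1.0880, V^q = -0.8882
step 2: k1 = (-0.305368, 0.434359), k2 = (-0.328392, 0.551147), k3 = (-0.325130, 0.545673), k4 = (-0.324348, 0.676448); V <- V + (h/6)(k1 + 2k2 + 2k3 + k4): V^p = -1.1956, V^q = -0.7046
step 3: k1 = (-0.323938, 0.675592), k2 = (-0.289629, 0.813674), k3 = (-0.285815, 0.802957), k4 = (-0.211861, 0.934681); V <- V + (h/6)(k1 + 2k2 + 2k3 + k4): V^p = -1.2893, V^q = -0.4355

Answer: V^p = -1.2893, V^q = -0.4355


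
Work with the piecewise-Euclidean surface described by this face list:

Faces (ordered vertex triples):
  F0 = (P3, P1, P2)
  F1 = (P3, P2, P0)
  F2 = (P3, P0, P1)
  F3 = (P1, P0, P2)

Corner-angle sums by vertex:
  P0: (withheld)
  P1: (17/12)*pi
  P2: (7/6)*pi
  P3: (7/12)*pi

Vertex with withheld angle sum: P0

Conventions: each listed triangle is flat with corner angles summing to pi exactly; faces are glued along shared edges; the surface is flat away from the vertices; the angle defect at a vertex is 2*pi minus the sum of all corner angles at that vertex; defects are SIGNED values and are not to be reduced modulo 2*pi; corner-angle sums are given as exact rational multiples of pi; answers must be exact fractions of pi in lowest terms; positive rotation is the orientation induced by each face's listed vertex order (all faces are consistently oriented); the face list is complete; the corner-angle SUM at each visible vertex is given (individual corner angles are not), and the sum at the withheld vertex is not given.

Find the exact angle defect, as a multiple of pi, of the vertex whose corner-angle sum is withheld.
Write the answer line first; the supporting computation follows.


Answer: defect(P0) = (7/6)*pi

V = 4, E = 6, F = 4; chi = V - E + F = 2
Gauss-Bonnet: total defect = 2*pi*chi = 4*pi; visible defects sum to (17/6)*pi
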